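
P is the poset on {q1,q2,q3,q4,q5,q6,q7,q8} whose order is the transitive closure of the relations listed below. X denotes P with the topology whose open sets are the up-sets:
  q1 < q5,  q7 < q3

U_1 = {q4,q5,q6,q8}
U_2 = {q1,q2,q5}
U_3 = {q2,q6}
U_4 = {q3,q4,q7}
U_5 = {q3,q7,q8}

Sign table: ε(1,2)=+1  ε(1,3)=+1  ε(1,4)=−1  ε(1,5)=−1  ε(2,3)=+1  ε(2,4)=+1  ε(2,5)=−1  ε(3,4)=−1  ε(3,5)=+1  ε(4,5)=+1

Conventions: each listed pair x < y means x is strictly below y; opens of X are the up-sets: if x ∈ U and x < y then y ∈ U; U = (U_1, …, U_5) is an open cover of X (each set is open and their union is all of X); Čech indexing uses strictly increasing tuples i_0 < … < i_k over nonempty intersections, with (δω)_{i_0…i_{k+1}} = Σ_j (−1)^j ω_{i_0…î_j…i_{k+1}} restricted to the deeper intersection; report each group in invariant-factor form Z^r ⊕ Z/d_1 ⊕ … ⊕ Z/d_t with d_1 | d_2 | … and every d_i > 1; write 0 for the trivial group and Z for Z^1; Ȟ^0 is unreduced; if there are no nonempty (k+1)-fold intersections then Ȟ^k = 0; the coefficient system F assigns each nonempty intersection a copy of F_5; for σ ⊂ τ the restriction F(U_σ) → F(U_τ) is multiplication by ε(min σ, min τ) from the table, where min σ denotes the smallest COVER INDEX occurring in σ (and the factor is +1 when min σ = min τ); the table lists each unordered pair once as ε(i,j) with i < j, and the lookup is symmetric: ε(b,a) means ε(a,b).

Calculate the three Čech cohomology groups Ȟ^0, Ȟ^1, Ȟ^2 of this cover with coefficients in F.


nerve simplices:
  U12={q5} U13={q6} U14={q4} U15={q8} U23={q2} U45={q3,q7}
C dims 5,6; δ0: rk_F5 4
degree 0: 5−4−0 = 1 → Ȟ^0 ≅ Z/5
degree 1: 6−0−4 = 2 → Ȟ^1 ≅ Z/5 ⊕ Z/5
degree 2: 0−0−0 = 0 → Ȟ^2 ≅ 0

Ȟ^0 ≅ Z/5,  Ȟ^1 ≅ Z/5 ⊕ Z/5,  Ȟ^2 ≅ 0


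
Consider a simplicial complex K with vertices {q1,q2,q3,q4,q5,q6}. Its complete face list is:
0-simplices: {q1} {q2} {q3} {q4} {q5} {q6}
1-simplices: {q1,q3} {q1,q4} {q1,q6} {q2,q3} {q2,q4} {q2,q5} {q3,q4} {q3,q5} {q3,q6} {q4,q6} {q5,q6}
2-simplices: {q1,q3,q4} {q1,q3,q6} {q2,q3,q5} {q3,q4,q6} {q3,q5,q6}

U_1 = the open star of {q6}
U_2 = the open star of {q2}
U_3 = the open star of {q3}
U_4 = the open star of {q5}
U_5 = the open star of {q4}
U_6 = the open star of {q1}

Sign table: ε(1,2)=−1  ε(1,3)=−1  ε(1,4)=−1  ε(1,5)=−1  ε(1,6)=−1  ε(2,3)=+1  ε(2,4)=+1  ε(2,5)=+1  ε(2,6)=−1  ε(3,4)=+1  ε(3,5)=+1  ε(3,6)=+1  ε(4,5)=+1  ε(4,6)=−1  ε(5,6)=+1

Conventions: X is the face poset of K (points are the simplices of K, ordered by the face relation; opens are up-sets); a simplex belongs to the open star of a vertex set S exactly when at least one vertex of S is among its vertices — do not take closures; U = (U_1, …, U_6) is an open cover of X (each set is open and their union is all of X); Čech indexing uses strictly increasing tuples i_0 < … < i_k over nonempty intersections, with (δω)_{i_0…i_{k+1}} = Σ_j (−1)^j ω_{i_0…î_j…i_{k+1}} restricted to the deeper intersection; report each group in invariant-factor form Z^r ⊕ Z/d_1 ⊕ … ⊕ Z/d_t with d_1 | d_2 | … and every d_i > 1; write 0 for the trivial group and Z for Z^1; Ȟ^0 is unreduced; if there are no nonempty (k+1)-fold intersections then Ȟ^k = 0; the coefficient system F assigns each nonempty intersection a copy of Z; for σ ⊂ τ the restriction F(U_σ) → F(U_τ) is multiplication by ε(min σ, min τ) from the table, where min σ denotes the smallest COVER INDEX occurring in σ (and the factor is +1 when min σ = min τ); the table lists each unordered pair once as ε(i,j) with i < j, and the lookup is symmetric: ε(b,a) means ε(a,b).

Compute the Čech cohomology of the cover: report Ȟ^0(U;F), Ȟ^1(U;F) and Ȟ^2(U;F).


Ȟ^0(U;F) ≅ Z, Ȟ^1(U;F) ≅ Z and Ȟ^2(U;F) ≅ 0

nerve simplices:
  U1={{q6},{q1,q6},{q3,q6},{q4,q6},{q5,q6},{q1,q3,q6},{q3,q4,q6},{q3,q5,q6}} U2={{q2},{q2,q3},{q2,q4},{q2,q5},{q2,q3,q5}} U3={{q3},{q1,q3},{q2,q3},{q3,q4},{q3,q5},{q3,q6},{q1,q3,q4},{q1,q3,q6},{q2,q3,q5},{q3,q4,q6},{q3,q5,q6}} U4={{q5},{q2,q5},{q3,q5},{q5,q6},{q2,q3,q5},{q3,q5,q6}} U5={{q4},{q1,q4},{q2,q4},{q3,q4},{q4,q6},{q1,q3,q4},{q3,q4,q6}} U6={{q1},{q1,q3},{q1,q4},{q1,q6},{q1,q3,q4},{q1,q3,q6}}
  U13={{q3,q6},{q1,q3,q6},{q3,q4,q6},{q3,q5,q6}} U14={{q5,q6},{q3,q5,q6}} U15={{q4,q6},{q3,q4,q6}} U16={{q1,q6},{q1,q3,q6}} U23={{q2,q3},{q2,q3,q5}} U24={{q2,q5},{q2,q3,q5}} U25={{q2,q4}} U34={{q3,q5},{q2,q3,q5},{q3,q5,q6}} U35={{q3,q4},{q1,q3,q4},{q3,q4,q6}} U36={{q1,q3},{q1,q3,q4},{q1,q3,q6}} U56={{q1,q4},{q1,q3,q4}}
  U134={{q3,q5,q6}} U135={{q3,q4,q6}} U136={{q1,q3,q6}} U234={{q2,q3,q5}} U356={{q1,q3,q4}}
C dims 6,11,5; δ0: rk 5, SNF 1^5; δ1: rk 5, SNF 1^5
degree 0: 6−5−0 = 1 → Ȟ^0 ≅ Z
degree 1: 11−5−5 = 1 → Ȟ^1 ≅ Z
degree 2: 5−0−5 = 0 → Ȟ^2 ≅ 0


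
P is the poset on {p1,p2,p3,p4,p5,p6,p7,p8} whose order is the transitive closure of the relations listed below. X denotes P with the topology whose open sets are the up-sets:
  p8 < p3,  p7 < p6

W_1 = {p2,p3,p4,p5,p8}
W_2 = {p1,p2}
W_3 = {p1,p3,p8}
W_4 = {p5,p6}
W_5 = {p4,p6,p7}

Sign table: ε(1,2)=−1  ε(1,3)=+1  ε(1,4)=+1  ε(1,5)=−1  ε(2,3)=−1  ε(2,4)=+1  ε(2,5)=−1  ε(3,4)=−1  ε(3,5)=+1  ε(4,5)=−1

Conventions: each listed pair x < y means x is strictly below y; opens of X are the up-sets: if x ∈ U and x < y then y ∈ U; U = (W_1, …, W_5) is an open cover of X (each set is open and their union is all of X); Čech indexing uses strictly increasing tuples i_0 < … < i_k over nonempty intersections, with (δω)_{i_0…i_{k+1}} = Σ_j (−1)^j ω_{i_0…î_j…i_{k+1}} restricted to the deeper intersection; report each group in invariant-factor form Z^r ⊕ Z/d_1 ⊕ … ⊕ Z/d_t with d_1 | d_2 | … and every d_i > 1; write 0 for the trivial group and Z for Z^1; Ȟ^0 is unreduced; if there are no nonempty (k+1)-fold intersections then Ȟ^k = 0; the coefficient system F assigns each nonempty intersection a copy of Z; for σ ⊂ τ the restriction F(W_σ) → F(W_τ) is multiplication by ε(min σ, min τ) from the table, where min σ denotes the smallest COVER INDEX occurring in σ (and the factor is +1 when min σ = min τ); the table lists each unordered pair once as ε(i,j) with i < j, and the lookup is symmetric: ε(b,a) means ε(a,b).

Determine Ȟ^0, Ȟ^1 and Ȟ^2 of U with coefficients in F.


nerve simplices:
  W12={p2} W13={p3,p8} W14={p5} W15={p4} W23={p1} W45={p6}
C dims 5,6; δ0: rk 4, SNF 1^4
degree 0: 5−4−0 = 1 → Ȟ^0 ≅ Z
degree 1: 6−0−4 = 2 → Ȟ^1 ≅ Z^2
degree 2: 0−0−0 = 0 → Ȟ^2 ≅ 0

Ȟ^0(U;F) ≅ Z,  Ȟ^1(U;F) ≅ Z^2,  Ȟ^2(U;F) ≅ 0


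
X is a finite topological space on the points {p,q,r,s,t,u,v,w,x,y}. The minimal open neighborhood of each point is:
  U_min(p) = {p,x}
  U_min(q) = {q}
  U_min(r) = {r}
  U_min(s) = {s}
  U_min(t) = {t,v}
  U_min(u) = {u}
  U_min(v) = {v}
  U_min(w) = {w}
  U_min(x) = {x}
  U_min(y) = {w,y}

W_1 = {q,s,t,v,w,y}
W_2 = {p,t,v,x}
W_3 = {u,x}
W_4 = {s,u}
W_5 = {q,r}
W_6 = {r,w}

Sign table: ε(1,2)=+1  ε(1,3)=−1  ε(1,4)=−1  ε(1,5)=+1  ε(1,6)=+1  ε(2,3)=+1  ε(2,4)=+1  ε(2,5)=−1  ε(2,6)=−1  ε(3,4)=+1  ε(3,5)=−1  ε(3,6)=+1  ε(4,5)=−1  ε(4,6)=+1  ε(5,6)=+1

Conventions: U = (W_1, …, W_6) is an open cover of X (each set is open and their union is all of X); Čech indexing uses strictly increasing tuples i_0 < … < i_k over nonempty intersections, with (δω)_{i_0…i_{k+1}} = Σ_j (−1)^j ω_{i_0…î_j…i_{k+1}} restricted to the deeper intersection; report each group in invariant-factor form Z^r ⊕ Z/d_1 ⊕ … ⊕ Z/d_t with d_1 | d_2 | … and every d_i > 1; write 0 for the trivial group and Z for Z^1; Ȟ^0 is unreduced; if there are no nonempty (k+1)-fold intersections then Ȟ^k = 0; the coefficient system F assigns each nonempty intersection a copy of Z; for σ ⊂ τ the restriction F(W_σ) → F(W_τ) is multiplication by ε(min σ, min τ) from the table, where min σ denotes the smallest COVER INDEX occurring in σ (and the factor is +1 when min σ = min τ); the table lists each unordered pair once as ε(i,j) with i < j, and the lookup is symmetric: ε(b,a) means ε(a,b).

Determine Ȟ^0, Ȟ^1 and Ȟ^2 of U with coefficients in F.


nonempty intersections:
  W12={t,v} W14={s} W15={q} W16={w} W23={x} W34={u} W56={r}
C dims 6,7; δ0: rk 6, SNF 1^5·2
Ȟ^0: (6−6)−0=0 ⇒ 0
Ȟ^1: (7−0)−6=1 plus torsion [2] ⇒ Z ⊕ Z/2
Ȟ^2: (0−0)−0=0 ⇒ 0

Ȟ^0 ≅ 0, Ȟ^1 ≅ Z ⊕ Z/2 and Ȟ^2 ≅ 0


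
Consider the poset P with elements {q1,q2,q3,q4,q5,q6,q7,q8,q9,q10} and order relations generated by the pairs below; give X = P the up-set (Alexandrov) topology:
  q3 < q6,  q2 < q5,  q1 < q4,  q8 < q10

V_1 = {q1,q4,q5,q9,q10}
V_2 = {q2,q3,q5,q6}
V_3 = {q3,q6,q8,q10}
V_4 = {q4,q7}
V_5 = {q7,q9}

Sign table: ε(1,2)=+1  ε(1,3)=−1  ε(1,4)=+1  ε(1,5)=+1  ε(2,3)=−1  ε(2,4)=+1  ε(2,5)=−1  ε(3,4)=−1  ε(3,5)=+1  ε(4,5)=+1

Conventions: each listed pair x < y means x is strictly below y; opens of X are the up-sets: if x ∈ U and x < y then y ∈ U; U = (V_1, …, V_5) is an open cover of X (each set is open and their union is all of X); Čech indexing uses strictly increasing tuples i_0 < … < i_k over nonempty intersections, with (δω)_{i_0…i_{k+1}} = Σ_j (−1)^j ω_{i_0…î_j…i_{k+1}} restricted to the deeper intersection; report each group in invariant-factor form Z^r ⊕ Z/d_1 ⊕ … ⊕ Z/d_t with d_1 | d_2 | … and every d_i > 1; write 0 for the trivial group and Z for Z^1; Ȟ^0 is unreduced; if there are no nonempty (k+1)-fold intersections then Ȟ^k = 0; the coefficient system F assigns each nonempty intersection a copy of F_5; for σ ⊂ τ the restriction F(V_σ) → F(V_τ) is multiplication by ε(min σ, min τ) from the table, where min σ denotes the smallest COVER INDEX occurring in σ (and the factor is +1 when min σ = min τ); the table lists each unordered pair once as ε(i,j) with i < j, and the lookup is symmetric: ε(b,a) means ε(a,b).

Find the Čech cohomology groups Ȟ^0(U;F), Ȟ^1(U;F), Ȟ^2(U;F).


Ȟ^0(U;F) ≅ Z/5,  Ȟ^1(U;F) ≅ Z/5 ⊕ Z/5,  Ȟ^2(U;F) ≅ 0

nonempty overlaps:
  V12={q5} V13={q10} V14={q4} V15={q9} V23={q3,q6} V45={q7}
C dims 5,6; δ0: rk_F5 4
degree 0: 5−4−0 = 1 → Ȟ^0 ≅ Z/5
degree 1: 6−0−4 = 2 → Ȟ^1 ≅ Z/5 ⊕ Z/5
degree 2: 0−0−0 = 0 → Ȟ^2 ≅ 0


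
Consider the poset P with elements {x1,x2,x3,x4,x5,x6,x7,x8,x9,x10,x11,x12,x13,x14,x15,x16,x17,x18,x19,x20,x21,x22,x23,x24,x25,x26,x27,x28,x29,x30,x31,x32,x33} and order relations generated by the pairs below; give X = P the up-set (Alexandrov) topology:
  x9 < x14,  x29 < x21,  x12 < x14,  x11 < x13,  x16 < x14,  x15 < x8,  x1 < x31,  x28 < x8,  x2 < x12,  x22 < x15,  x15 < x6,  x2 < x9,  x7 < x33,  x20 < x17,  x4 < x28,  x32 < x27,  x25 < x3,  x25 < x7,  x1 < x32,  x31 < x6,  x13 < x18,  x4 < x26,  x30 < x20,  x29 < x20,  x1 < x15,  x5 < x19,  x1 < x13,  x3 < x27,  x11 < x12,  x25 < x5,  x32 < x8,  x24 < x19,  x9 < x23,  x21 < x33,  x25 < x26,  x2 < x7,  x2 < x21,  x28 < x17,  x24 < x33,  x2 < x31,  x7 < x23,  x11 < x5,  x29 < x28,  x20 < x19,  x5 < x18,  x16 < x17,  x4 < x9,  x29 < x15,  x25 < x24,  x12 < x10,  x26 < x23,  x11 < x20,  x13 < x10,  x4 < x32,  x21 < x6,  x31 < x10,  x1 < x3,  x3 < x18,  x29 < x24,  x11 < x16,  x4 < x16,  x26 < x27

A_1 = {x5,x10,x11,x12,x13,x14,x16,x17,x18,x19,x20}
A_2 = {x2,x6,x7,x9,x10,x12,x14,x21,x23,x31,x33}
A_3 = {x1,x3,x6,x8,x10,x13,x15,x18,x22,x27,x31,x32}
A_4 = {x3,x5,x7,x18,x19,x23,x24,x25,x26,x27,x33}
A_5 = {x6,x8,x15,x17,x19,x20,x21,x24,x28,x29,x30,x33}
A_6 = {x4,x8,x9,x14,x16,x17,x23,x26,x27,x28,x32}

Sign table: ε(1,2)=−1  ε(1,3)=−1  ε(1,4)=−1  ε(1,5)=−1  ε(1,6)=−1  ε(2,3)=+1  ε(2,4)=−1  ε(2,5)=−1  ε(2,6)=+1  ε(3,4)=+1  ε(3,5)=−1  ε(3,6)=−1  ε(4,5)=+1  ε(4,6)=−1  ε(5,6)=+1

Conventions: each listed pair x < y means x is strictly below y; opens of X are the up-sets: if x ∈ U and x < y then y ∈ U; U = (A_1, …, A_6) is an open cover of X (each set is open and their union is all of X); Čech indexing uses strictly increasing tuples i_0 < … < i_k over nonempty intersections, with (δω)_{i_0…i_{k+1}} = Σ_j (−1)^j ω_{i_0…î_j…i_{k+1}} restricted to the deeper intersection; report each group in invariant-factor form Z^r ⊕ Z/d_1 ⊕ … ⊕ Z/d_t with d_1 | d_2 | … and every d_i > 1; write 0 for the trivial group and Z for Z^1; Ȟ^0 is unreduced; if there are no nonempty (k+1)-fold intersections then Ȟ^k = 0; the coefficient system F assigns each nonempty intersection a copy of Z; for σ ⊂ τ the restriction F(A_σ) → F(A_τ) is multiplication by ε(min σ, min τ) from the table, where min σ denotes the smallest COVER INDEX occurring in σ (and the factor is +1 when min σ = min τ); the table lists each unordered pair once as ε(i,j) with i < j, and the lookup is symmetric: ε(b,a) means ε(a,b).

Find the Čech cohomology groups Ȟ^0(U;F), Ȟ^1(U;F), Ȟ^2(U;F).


Ȟ^0 ≅ 0, Ȟ^1 ≅ Z/2, Ȟ^2 ≅ Z

nerve of the cover:
  A12={x10,x12,x14} A13={x10,x13,x18} A14={x5,x18,x19} A15={x17,x19,x20} A16={x14,x16,x17} A23={x6,x10,x31} A24={x7,x23,x33} A25={x6,x21,x33} A26={x9,x14,x23} A34={x3,x18,x27} A35={x6,x8,x15} A36={x8,x27,x32} A45={x19,x24,x33} A46={x23,x26,x27} A56={x8,x17,x28}
  A123={x10} A126={x14} A134={x18} A145={x19} A156={x17} A235={x6} A245={x33} A246={x23} A346={x27} A356={x8}
C dims 6,15,10; δ0: rk 6, SNF 1^5·2; δ1: rk 9, SNF 1^9
Ȟ^0 = (6 − 6) − 0 = 0, so Ȟ^0 ≅ 0
Ȟ^1 = (15 − 9) − 6 = 0 plus torsion [2], so Ȟ^1 ≅ Z/2
Ȟ^2 = (10 − 0) − 9 = 1, so Ȟ^2 ≅ Z


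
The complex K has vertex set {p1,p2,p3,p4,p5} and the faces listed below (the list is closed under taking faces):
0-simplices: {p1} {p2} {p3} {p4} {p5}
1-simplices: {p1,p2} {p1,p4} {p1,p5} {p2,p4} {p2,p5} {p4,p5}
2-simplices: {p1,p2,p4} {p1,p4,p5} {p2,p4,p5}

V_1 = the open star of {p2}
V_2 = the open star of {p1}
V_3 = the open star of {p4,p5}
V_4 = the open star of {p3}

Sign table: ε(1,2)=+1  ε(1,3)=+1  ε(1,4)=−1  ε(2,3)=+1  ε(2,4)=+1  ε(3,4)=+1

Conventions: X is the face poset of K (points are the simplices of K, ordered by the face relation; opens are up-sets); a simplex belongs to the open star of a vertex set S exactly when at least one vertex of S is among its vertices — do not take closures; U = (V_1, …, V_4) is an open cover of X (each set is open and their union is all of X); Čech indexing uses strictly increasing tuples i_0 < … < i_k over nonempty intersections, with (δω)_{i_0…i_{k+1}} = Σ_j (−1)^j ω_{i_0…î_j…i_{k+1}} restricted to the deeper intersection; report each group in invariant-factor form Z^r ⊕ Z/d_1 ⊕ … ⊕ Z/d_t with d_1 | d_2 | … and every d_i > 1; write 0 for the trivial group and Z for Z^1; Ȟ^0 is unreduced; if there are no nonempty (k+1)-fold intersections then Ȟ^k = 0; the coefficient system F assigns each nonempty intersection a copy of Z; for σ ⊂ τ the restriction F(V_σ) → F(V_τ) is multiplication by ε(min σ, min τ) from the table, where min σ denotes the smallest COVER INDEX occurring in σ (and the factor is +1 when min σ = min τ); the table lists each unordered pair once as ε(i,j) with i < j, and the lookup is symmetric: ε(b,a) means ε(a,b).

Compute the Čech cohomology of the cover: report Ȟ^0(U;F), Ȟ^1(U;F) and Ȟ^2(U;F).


nonempty overlaps:
  V1={{p2},{p1,p2},{p2,p4},{p2,p5},{p1,p2,p4},{p2,p4,p5}} V2={{p1},{p1,p2},{p1,p4},{p1,p5},{p1,p2,p4},{p1,p4,p5}} V3={{p4},{p5},{p1,p4},{p1,p5},{p2,p4},{p2,p5},{p4,p5},{p1,p2,p4},{p1,p4,p5},{p2,p4,p5}} V4={{p3}}
  V12={{p1,p2},{p1,p2,p4}} V13={{p2,p4},{p2,p5},{p1,p2,p4},{p2,p4,p5}} V23={{p1,p4},{p1,p5},{p1,p2,p4},{p1,p4,p5}}
  V123={{p1,p2,p4}}
C dims 4,3,1; δ0: rk 2, SNF 1^2; δ1: rk 1, SNF 1^1
degree 0: 4−2−0 = 2 → Ȟ^0 ≅ Z^2
degree 1: 3−1−2 = 0 → Ȟ^1 ≅ 0
degree 2: 1−0−1 = 0 → Ȟ^2 ≅ 0

Ȟ^0 = Z^2, Ȟ^1 = 0, Ȟ^2 = 0


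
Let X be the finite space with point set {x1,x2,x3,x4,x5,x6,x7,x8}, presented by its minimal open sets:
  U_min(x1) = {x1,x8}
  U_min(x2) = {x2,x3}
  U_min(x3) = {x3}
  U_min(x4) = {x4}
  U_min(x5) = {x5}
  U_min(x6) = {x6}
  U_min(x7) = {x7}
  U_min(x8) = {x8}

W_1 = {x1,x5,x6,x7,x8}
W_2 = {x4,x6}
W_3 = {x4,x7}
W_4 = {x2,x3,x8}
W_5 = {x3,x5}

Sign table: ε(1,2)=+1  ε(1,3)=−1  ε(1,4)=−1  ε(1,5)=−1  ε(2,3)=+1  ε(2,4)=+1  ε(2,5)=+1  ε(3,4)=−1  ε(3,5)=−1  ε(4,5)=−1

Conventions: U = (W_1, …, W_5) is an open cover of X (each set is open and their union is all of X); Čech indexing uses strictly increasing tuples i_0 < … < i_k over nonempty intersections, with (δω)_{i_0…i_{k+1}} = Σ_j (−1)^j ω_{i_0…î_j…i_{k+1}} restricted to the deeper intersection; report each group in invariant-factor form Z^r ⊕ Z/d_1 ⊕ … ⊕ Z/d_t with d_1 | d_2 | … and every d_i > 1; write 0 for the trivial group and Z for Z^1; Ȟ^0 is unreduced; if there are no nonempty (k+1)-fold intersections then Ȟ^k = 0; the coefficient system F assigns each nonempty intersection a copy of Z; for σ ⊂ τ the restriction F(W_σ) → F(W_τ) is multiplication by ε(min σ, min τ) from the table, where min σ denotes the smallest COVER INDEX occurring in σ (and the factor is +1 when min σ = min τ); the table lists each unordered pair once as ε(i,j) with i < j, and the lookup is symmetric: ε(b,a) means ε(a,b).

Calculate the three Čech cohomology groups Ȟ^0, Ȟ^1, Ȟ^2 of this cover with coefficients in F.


Ȟ^0 ≅ 0,  Ȟ^1 ≅ Z ⊕ Z/2,  Ȟ^2 ≅ 0

nonempty intersections:
  W12={x6} W13={x7} W14={x8} W15={x5} W23={x4} W45={x3}
C dims 5,6; δ0: rk 5, SNF 1^4·2
Ȟ^0: (5−5)−0=0 ⇒ 0
Ȟ^1: (6−0)−5=1 plus torsion [2] ⇒ Z ⊕ Z/2
Ȟ^2: (0−0)−0=0 ⇒ 0


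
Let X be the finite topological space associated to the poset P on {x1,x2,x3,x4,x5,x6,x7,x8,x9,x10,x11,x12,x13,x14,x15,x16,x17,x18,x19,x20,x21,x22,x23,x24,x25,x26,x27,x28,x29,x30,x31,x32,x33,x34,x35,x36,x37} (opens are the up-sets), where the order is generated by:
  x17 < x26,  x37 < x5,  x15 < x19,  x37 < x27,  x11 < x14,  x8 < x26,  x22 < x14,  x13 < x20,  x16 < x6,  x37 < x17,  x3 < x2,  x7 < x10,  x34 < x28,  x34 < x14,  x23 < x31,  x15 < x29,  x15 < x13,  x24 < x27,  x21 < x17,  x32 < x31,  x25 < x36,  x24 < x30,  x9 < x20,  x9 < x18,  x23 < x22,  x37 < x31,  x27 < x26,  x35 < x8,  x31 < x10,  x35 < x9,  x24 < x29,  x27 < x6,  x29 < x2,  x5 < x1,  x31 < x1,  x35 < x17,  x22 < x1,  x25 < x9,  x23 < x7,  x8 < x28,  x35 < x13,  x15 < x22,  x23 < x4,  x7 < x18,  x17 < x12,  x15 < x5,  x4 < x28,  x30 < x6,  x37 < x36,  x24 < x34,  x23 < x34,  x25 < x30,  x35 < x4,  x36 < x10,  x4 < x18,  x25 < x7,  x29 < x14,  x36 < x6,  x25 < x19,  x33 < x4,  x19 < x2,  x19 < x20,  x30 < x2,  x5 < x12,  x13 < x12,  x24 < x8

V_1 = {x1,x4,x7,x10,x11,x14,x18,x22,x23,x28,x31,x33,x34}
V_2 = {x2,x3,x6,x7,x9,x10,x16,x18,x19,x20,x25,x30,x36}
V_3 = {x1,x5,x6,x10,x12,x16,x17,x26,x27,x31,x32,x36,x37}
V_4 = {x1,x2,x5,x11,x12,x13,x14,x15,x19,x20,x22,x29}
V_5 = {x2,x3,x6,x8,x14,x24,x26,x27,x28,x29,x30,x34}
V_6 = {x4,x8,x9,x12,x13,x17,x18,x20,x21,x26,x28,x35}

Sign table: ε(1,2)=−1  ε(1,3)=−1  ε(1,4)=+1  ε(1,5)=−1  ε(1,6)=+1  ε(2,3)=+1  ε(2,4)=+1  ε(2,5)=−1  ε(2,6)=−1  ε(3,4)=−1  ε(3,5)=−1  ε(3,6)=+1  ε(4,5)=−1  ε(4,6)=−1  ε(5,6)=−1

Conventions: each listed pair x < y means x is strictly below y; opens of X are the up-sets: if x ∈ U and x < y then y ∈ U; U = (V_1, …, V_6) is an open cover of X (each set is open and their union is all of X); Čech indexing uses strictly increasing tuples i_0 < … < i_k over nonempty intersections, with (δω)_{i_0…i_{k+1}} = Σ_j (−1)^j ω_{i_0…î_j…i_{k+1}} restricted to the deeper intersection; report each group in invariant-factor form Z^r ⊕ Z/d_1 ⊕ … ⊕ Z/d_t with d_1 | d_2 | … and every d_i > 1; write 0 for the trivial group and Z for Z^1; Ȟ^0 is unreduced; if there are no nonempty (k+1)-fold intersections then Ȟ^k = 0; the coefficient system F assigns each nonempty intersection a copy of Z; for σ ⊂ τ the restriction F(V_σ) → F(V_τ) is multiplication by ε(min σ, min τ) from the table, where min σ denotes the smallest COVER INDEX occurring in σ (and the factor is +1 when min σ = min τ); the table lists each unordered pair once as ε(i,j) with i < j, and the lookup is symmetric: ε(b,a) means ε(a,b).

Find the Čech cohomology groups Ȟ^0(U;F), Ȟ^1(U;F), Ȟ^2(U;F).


cover nerve:
  V12={x7,x10,x18} V13={x1,x10,x31} V14={x1,x11,x14,x22} V15={x14,x28,x34} V16={x4,x18,x28} V23={x6,x10,x16,x36} V24={x2,x19,x20} V25={x2,x3,x6,x30} V26={x9,x18,x20} V34={x1,x5,x12} V35={x6,x26,x27} V36={x12,x17,x26} V45={x2,x14,x29} V46={x12,x13,x20} V56={x8,x26,x28}
  V123={x10} V126={x18} V134={x1} V145={x14} V156={x28} V235={x6} V245={x2} V246={x20} V346={x12} V356={x26}
C dims 6,15,10; δ0: rk 6, SNF 1^5·2; δ1: rk 9, SNF 1^9
Ȟ^0: (6−6)−0=0 ⇒ 0
Ȟ^1: (15−9)−6=0 plus torsion [2] ⇒ Z/2
Ȟ^2: (10−0)−9=1 ⇒ Z

Ȟ^0(U;F) ≅ 0, Ȟ^1(U;F) ≅ Z/2 and Ȟ^2(U;F) ≅ Z


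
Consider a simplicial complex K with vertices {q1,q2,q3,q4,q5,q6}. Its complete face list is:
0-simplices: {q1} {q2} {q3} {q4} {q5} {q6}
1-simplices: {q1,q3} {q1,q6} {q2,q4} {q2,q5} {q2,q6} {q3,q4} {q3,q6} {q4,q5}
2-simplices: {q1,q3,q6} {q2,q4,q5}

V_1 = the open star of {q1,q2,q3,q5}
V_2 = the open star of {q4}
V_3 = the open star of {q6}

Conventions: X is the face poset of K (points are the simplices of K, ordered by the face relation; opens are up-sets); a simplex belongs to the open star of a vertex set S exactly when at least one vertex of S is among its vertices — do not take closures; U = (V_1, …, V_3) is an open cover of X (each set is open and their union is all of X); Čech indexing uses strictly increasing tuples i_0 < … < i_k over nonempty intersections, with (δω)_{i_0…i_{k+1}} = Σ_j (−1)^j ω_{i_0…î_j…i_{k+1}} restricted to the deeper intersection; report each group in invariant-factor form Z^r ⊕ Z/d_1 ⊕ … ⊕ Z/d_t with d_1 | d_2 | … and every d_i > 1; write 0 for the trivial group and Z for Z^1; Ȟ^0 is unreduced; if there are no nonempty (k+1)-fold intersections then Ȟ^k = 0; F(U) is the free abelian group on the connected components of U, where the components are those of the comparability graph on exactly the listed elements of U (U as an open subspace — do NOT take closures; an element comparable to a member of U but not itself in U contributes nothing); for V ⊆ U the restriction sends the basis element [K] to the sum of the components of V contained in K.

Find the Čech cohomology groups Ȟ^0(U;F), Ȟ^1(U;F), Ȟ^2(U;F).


Ȟ^0 ≅ Z,  Ȟ^1 ≅ Z,  Ȟ^2 ≅ 0

intersection data:
  V1={{q1},{q2},{q3},{q5},{q1,q3},{q1,q6},{q2,q4},{q2,q5},{q2,q6},{q3,q4},{q3,q6},{q4,q5},{q1,q3,q6},{q2,q4,q5}} V2={{q4},{q2,q4},{q3,q4},{q4,q5},{q2,q4,q5}} V3={{q6},{q1,q6},{q2,q6},{q3,q6},{q1,q3,q6}}
  V12={{q2,q4},{q3,q4},{q4,q5},{q2,q4,q5}} V13={{q1,q6},{q2,q6},{q3,q6},{q1,q3,q6}}
components per intersection:
  V1: {{q1},{q3},{q1,q3},{q1,q6},{q3,q4},{q3,q6},{q1,q3,q6}} {{q2},{q5},{q2,q4},{q2,q5},{q2,q6},{q4,q5},{q2,q4,q5}}
  V2: {{q4},{q2,q4},{q3,q4},{q4,q5},{q2,q4,q5}}
  V3: {{q6},{q1,q6},{q2,q6},{q3,q6},{q1,q3,q6}}
  V12: {{q2,q4},{q4,q5},{q2,q4,q5}} {{q3,q4}}
  V13: {{q1,q6},{q3,q6},{q1,q3,q6}} {{q2,q6}}
C dims 4,4; δ0: rk 3, SNF 1^3
Ȟ^0 = (4 − 3) − 0 = 1, so Ȟ^0 ≅ Z
Ȟ^1 = (4 − 0) − 3 = 1, so Ȟ^1 ≅ Z
Ȟ^2 = (0 − 0) − 0 = 0, so Ȟ^2 ≅ 0


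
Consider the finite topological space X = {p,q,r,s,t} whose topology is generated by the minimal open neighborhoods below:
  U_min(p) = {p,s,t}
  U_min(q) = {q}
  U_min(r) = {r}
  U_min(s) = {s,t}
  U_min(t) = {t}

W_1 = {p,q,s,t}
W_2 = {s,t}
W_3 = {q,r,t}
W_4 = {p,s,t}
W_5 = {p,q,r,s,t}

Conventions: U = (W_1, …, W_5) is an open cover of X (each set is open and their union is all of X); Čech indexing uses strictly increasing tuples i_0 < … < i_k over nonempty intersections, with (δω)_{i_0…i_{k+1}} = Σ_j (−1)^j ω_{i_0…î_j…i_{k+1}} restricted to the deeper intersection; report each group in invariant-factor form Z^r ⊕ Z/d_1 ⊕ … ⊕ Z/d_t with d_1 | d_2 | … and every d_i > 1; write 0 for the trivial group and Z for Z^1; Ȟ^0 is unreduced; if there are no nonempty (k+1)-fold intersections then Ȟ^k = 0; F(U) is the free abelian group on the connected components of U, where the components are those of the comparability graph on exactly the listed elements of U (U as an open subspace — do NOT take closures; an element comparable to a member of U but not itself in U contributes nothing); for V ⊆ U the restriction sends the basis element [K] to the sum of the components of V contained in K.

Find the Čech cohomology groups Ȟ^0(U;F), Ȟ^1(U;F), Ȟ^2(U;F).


Ȟ^0(U;F) ≅ Z^3,  Ȟ^1(U;F) ≅ 0,  Ȟ^2(U;F) ≅ 0

nerve of the cover:
  W12={s,t} W13={q,t} W14={p,s,t} W15={p,q,s,t} W23={t} W24={s,t} W25={s,t} W34={t} W35={q,r,t} W45={p,s,t}
  W123={t} W124={s,t} W125={s,t} W134={t} W135={q,t} W145={p,s,t} W234={t} W235={t} W245={s,t} W345={t}
  W1234={t} W1235={t} W1245={s,t} W1345={t} W2345={t}
  W12345={t}
components per intersection:
  W1: {p,s,t} {q}
  W2: {s,t}
  W3: {q} {r} {t}
  W4: {p,s,t}
  W5: {p,s,t} {q} {r}
  W12: {s,t}
  W13: {q} {t}
  W14: {p,s,t}
  W15: {p,s,t} {q}
  W23: {t}
  W24: {s,t}
  W25: {s,t}
  W34: {t}
  W35: {q} {r} {t}
  W45: {p,s,t}
  W123: {t}
  W124: {s,t}
  W125: {s,t}
  W134: {t}
  W135: {q} {t}
  W145: {p,s,t}
  W234: {t}
  W235: {t}
  W245: {s,t}
  W345: {t}
  W1234: {t}
  W1235: {t}
  W1245: {s,t}
  W1345: {t}
  W2345: {t}
  W12345: {t}
C dims 10,14,11,5; δ0: rk 7, SNF 1^7; δ1: rk 7, SNF 1^7; δ2: rk 4, SNF 1^4
Ȟ^0 = (10 − 7) − 0 = 3, so Ȟ^0 ≅ Z^3
Ȟ^1 = (14 − 7) − 7 = 0, so Ȟ^1 ≅ 0
Ȟ^2 = (11 − 4) − 7 = 0, so Ȟ^2 ≅ 0


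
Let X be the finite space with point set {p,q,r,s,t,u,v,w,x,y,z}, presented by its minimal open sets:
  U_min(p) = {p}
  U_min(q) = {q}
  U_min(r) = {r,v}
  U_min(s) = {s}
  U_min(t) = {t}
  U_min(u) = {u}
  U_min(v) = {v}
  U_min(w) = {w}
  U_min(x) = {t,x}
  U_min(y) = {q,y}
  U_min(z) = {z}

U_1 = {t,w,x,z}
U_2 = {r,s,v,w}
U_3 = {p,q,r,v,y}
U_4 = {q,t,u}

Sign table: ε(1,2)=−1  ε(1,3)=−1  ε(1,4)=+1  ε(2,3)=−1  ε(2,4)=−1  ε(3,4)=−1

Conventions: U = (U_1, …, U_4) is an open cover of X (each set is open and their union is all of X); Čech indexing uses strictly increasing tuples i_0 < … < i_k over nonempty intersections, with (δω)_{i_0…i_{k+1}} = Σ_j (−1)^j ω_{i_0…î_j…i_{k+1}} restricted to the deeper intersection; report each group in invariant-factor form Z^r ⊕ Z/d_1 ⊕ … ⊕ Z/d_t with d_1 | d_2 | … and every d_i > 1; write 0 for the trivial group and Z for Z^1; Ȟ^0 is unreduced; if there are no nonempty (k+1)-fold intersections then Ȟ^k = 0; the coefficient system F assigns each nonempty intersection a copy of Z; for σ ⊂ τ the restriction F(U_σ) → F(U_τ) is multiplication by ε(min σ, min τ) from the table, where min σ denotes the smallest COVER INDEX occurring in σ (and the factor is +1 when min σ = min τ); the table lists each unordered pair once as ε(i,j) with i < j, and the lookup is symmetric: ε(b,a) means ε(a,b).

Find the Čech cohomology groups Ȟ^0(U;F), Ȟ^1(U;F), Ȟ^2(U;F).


nerve of the cover:
  U12={w} U14={t} U23={r,v} U34={q}
C dims 4,4; δ0: rk 4, SNF 1^3·2
Ȟ^0 = (4 − 4) − 0 = 0, so Ȟ^0 ≅ 0
Ȟ^1 = (4 − 0) − 4 = 0 plus torsion [2], so Ȟ^1 ≅ Z/2
Ȟ^2 = (0 − 0) − 0 = 0, so Ȟ^2 ≅ 0

Ȟ^0(U;F) ≅ 0, Ȟ^1(U;F) ≅ Z/2, Ȟ^2(U;F) ≅ 0


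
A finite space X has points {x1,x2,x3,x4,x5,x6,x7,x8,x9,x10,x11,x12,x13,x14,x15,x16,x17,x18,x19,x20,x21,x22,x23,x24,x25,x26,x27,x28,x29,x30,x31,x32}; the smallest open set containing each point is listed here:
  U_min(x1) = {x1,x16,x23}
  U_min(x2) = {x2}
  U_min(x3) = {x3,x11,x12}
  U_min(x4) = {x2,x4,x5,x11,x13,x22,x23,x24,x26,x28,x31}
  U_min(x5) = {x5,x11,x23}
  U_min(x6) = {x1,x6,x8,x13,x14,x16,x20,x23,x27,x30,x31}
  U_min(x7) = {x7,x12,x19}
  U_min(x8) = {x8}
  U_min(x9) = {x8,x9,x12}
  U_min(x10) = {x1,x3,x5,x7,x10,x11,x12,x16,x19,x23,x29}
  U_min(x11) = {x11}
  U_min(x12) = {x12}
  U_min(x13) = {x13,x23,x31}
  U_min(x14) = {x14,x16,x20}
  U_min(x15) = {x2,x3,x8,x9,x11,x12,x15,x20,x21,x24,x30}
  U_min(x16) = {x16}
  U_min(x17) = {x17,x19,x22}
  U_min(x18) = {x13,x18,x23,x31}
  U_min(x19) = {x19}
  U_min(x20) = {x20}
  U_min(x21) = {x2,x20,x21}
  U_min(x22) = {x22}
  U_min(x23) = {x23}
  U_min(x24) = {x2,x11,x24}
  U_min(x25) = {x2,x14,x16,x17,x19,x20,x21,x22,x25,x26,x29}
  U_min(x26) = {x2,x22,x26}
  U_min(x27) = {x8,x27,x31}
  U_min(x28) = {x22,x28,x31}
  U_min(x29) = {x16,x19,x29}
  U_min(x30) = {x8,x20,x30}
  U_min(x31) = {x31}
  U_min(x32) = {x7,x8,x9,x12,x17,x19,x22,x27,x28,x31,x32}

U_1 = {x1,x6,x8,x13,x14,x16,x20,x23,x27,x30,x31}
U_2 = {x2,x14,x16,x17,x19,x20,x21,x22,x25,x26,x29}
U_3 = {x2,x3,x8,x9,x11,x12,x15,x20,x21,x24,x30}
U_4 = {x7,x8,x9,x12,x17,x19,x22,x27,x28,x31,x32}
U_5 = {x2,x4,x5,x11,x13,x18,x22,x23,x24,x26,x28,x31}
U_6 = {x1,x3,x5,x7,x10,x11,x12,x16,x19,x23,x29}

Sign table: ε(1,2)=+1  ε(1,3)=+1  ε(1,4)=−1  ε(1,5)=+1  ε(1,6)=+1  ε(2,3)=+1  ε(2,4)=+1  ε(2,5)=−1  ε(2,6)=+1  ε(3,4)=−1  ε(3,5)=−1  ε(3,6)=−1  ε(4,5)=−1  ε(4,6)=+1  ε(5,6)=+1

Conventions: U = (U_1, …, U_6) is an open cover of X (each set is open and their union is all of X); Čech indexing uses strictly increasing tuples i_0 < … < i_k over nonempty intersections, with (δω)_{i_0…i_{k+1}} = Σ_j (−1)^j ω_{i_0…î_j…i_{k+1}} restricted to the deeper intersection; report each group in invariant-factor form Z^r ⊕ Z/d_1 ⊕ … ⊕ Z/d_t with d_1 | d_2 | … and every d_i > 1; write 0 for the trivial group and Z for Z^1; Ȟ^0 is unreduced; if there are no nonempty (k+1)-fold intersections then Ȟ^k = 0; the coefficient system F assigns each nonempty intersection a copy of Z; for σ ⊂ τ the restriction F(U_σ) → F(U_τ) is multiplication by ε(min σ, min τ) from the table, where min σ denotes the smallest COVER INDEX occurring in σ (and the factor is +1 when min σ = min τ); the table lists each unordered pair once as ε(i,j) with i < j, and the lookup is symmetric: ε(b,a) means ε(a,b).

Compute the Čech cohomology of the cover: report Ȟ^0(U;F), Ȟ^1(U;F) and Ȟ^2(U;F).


Ȟ^0 ≅ 0, Ȟ^1 ≅ Z/2 and Ȟ^2 ≅ Z

intersection data:
  U12={x14,x16,x20} U13={x8,x20,x30} U14={x8,x27,x31} U15={x13,x23,x31} U16={x1,x16,x23} U23={x2,x20,x21} U24={x17,x19,x22} U25={x2,x22,x26} U26={x16,x19,x29} U34={x8,x9,x12} U35={x2,x11,x24} U36={x3,x11,x12} U45={x22,x28,x31} U46={x7,x12,x19} U56={x5,x11,x23}
  U123={x20} U126={x16} U134={x8} U145={x31} U156={x23} U235={x2} U245={x22} U246={x19} U346={x12} U356={x11}
C dims 6,15,10; δ0: rk 6, SNF 1^5·2; δ1: rk 9, SNF 1^9
Ȟ^0 = (6 − 6) − 0 = 0, so Ȟ^0 ≅ 0
Ȟ^1 = (15 − 9) − 6 = 0 plus torsion [2], so Ȟ^1 ≅ Z/2
Ȟ^2 = (10 − 0) − 9 = 1, so Ȟ^2 ≅ Z


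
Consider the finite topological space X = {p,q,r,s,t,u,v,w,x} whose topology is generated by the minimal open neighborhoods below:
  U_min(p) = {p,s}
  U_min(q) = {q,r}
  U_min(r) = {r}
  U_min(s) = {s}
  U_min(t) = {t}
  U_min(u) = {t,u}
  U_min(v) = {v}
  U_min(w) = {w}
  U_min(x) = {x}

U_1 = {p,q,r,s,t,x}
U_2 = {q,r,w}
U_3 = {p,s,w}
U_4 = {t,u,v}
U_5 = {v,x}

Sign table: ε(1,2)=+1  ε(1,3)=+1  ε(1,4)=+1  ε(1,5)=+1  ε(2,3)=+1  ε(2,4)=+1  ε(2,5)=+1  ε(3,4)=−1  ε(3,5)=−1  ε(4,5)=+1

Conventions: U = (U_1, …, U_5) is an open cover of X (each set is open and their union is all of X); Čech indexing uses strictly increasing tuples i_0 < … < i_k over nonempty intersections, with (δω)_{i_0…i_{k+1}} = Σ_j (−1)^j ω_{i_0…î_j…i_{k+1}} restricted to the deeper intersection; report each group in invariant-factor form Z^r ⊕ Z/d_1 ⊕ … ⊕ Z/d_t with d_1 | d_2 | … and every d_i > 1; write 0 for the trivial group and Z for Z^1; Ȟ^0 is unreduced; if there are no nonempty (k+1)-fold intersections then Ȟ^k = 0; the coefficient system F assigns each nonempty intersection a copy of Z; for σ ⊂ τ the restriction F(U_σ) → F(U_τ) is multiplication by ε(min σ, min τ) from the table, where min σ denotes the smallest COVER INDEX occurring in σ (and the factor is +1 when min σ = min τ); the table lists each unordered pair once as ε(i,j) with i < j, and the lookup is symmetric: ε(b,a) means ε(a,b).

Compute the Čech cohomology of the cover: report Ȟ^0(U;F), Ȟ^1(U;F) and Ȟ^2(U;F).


intersection data:
  U12={q,r} U13={p,s} U14={t} U15={x} U23={w} U45={v}
C dims 5,6; δ0: rk 4, SNF 1^4
Ȟ^0 = (5 − 4) − 0 = 1, so Ȟ^0 ≅ Z
Ȟ^1 = (6 − 0) − 4 = 2, so Ȟ^1 ≅ Z^2
Ȟ^2 = (0 − 0) − 0 = 0, so Ȟ^2 ≅ 0

Ȟ^0 ≅ Z, Ȟ^1 ≅ Z^2, Ȟ^2 ≅ 0


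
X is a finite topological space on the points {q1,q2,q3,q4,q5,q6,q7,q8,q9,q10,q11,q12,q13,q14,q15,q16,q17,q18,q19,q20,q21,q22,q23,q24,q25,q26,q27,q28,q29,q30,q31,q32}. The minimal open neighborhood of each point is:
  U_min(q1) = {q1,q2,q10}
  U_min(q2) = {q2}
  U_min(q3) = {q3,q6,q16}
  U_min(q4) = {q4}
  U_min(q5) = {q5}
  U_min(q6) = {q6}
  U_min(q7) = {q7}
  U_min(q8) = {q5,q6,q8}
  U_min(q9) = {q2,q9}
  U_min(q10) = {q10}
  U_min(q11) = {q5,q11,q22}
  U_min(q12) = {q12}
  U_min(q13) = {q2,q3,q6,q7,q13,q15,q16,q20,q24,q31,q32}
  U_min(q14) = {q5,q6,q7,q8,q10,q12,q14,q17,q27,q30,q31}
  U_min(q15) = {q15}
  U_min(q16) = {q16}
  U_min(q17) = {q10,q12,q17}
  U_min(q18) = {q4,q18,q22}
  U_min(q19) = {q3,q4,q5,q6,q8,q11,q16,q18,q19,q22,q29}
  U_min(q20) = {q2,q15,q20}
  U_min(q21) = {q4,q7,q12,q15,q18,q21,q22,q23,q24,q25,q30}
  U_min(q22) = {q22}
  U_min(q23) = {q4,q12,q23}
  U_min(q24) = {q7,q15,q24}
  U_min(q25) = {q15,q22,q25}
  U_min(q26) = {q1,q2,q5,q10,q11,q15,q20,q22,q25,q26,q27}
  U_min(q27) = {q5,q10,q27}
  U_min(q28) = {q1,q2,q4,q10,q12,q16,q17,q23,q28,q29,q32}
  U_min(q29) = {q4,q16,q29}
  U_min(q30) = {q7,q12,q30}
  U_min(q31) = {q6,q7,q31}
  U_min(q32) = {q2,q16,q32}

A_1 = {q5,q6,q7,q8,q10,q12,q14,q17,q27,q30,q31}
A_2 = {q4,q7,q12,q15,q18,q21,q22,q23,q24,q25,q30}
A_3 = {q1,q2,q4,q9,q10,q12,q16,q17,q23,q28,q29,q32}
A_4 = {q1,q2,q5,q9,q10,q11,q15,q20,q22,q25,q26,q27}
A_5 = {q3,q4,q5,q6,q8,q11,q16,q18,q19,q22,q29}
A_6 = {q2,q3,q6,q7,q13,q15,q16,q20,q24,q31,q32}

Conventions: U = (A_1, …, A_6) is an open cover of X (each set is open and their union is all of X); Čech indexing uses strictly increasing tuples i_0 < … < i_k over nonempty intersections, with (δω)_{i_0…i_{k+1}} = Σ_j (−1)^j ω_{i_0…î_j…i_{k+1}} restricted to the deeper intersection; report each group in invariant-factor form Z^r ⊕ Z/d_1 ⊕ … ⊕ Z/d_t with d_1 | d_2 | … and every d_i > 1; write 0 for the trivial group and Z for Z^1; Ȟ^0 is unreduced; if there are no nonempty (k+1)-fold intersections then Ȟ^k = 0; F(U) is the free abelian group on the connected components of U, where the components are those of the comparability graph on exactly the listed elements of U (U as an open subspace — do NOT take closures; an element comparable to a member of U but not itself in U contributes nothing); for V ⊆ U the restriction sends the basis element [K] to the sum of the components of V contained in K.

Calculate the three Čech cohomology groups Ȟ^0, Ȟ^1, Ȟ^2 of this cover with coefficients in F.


Ȟ^0(U;F) ≅ Z, Ȟ^1(U;F) ≅ 0, Ȟ^2(U;F) ≅ Z/2

nerve of the cover:
  A12={q7,q12,q30} A13={q10,q12,q17} A14={q5,q10,q27} A15={q5,q6,q8} A16={q6,q7,q31} A23={q4,q12,q23} A24={q15,q22,q25} A25={q4,q18,q22} A26={q7,q15,q24} A34={q1,q2,q9,q10} A35={q4,q16,q29} A36={q2,q16,q32} A45={q5,q11,q22} A46={q2,q15,q20} A56={q3,q6,q16}
  A123={q12} A126={q7} A134={q10} A145={q5} A156={q6} A235={q4} A245={q22} A246={q15} A346={q2} A356={q16}
components per intersection:
  A1: {q5,q6,q7,q8,q10,q12,q14,q17,q27,q30,q31}
  A2: {q4,q7,q12,q15,q18,q21,q22,q23,q24,q25,q30}
  A3: {q1,q2,q4,q9,q10,q12,q16,q17,q23,q28,q29,q32}
  A4: {q1,q2,q5,q9,q10,q11,q15,q20,q22,q25,q26,q27}
  A5: {q3,q4,q5,q6,q8,q11,q16,q18,q19,q22,q29}
  A6: {q2,q3,q6,q7,q13,q15,q16,q20,q24,q31,q32}
  A12: {q7,q12,q30}
  A13: {q10,q12,q17}
  A14: {q5,q10,q27}
  A15: {q5,q6,q8}
  A16: {q6,q7,q31}
  A23: {q4,q12,q23}
  A24: {q15,q22,q25}
  A25: {q4,q18,q22}
  A26: {q7,q15,q24}
  A34: {q1,q2,q9,q10}
  A35: {q4,q16,q29}
  A36: {q2,q16,q32}
  A45: {q5,q11,q22}
  A46: {q2,q15,q20}
  A56: {q3,q6,q16}
  A123: {q12}
  A126: {q7}
  A134: {q10}
  A145: {q5}
  A156: {q6}
  A235: {q4}
  A245: {q22}
  A246: {q15}
  A346: {q2}
  A356: {q16}
C dims 6,15,10; δ0: rk 5, SNF 1^5; δ1: rk 10, SNF 1^9·2
Ȟ^0 = (6 − 5) − 0 = 1, so Ȟ^0 ≅ Z
Ȟ^1 = (15 − 10) − 5 = 0, so Ȟ^1 ≅ 0
Ȟ^2 = (10 − 0) − 10 = 0 plus torsion [2], so Ȟ^2 ≅ Z/2


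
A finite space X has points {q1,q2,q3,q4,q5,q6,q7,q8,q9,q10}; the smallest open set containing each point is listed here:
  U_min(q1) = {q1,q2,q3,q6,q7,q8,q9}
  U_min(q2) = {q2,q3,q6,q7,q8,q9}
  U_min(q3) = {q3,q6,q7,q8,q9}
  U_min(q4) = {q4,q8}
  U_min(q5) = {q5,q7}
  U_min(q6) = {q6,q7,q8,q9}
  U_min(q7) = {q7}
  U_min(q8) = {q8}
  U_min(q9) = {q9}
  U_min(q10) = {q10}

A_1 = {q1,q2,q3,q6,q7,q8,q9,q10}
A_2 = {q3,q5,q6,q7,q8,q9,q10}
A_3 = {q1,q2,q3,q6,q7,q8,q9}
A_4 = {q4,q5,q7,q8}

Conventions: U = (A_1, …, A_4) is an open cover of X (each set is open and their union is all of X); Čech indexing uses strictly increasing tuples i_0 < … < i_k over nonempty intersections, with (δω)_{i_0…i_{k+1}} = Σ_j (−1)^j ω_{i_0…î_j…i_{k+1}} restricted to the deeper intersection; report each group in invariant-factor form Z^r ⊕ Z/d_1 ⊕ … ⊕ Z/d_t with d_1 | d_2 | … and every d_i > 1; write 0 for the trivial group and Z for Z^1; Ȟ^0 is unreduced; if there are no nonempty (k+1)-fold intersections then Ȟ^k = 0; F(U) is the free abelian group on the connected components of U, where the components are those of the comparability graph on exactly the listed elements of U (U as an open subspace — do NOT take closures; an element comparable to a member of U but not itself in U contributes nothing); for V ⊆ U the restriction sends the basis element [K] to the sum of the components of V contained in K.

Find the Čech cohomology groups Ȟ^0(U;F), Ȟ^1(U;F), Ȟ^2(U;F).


nonempty overlaps:
  A12={q3,q6,q7,q8,q9,q10} A13={q1,q2,q3,q6,q7,q8,q9} A14={q7,q8} A23={q3,q6,q7,q8,q9} A24={q5,q7,q8} A34={q7,q8}
  A123={q3,q6,q7,q8,q9} A124={q7,q8} A134={q7,q8} A234={q7,q8}
  A1234={q7,q8}
components per intersection:
  A1: {q1,q2,q3,q6,q7,q8,q9} {q10}
  A2: {q3,q5,q6,q7,q8,q9} {q10}
  A3: {q1,q2,q3,q6,q7,q8,q9}
  A4: {q4,q8} {q5,q7}
  A12: {q3,q6,q7,q8,q9} {q10}
  A13: {q1,q2,q3,q6,q7,q8,q9}
  A14: {q7} {q8}
  A23: {q3,q6,q7,q8,q9}
  A24: {q5,q7} {q8}
  A34: {q7} {q8}
  A123: {q3,q6,q7,q8,q9}
  A124: {q7} {q8}
  A134: {q7} {q8}
  A234: {q7} {q8}
  A1234: {q7} {q8}
C dims 7,10,7,2; δ0: rk 5, SNF 1^5; δ1: rk 5, SNF 1^5; δ2: rk 2, SNF 1^2
degree 0: 7−5−0 = 2 → Ȟ^0 ≅ Z^2
degree 1: 10−5−5 = 0 → Ȟ^1 ≅ 0
degree 2: 7−2−5 = 0 → Ȟ^2 ≅ 0

Ȟ^0(U;F) ≅ Z^2, Ȟ^1(U;F) ≅ 0, Ȟ^2(U;F) ≅ 0


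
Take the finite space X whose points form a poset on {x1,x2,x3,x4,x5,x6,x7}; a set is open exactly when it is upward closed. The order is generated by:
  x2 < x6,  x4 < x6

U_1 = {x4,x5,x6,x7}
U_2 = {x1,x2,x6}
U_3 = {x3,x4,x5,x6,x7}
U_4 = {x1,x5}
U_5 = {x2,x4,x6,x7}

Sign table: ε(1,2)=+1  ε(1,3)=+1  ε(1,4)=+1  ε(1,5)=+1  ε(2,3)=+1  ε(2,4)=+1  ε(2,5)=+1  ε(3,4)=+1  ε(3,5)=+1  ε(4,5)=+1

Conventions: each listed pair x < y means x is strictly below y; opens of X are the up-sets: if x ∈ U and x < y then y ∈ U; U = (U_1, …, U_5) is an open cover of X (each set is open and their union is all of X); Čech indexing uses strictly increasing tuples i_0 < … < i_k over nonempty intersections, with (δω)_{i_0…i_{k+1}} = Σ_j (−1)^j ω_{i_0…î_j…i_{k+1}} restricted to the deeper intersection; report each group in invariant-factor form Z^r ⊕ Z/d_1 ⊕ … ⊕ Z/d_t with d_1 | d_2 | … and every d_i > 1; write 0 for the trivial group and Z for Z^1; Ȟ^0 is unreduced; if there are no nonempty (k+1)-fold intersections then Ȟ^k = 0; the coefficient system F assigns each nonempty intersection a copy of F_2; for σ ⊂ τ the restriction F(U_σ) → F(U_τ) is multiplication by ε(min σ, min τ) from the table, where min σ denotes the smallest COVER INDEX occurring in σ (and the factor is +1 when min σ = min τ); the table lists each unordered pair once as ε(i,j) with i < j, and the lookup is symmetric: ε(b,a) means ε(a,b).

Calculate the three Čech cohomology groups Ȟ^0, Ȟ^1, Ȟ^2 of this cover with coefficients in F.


Ȟ^0(U;F) ≅ Z/2,  Ȟ^1(U;F) ≅ Z/2,  Ȟ^2(U;F) ≅ 0

nonempty intersections:
  U12={x6} U13={x4,x5,x6,x7} U14={x5} U15={x4,x6,x7} U23={x6} U24={x1} U25={x2,x6} U34={x5} U35={x4,x6,x7}
  U123={x6} U125={x6} U134={x5} U135={x4,x6,x7} U235={x6}
  U1235={x6}
C dims 5,9,5,1; δ0: rk_F2 4; δ1: rk_F2 4; δ2: rk_F2 1
Ȟ^0: (5−4)−0=1 ⇒ Z/2
Ȟ^1: (9−4)−4=1 ⇒ Z/2
Ȟ^2: (5−1)−4=0 ⇒ 0
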